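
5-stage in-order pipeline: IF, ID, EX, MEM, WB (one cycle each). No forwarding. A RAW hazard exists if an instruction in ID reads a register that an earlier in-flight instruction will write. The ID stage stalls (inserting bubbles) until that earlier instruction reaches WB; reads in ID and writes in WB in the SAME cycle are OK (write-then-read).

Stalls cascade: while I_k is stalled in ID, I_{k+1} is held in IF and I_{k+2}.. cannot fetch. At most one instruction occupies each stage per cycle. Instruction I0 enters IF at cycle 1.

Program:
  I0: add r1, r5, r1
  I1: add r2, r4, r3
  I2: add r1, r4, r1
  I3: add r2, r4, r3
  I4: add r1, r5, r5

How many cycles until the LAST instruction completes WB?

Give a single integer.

I0 add r1 <- r5,r1: IF@1 ID@2 stall=0 (-) EX@3 MEM@4 WB@5
I1 add r2 <- r4,r3: IF@2 ID@3 stall=0 (-) EX@4 MEM@5 WB@6
I2 add r1 <- r4,r1: IF@3 ID@4 stall=1 (RAW on I0.r1 (WB@5)) EX@6 MEM@7 WB@8
I3 add r2 <- r4,r3: IF@4 ID@6 stall=0 (-) EX@7 MEM@8 WB@9
I4 add r1 <- r5,r5: IF@6 ID@7 stall=0 (-) EX@8 MEM@9 WB@10

Answer: 10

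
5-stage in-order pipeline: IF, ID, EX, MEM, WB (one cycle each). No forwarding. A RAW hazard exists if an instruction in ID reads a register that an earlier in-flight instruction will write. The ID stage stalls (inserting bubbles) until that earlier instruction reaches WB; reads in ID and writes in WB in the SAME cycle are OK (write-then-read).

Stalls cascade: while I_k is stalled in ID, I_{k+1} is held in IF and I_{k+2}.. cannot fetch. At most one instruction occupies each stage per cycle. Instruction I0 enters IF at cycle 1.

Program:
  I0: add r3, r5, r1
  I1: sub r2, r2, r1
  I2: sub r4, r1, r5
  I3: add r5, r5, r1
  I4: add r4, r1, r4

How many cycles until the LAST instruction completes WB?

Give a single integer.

I0 add r3 <- r5,r1: IF@1 ID@2 stall=0 (-) EX@3 MEM@4 WB@5
I1 sub r2 <- r2,r1: IF@2 ID@3 stall=0 (-) EX@4 MEM@5 WB@6
I2 sub r4 <- r1,r5: IF@3 ID@4 stall=0 (-) EX@5 MEM@6 WB@7
I3 add r5 <- r5,r1: IF@4 ID@5 stall=0 (-) EX@6 MEM@7 WB@8
I4 add r4 <- r1,r4: IF@5 ID@6 stall=1 (RAW on I2.r4 (WB@7)) EX@8 MEM@9 WB@10

Answer: 10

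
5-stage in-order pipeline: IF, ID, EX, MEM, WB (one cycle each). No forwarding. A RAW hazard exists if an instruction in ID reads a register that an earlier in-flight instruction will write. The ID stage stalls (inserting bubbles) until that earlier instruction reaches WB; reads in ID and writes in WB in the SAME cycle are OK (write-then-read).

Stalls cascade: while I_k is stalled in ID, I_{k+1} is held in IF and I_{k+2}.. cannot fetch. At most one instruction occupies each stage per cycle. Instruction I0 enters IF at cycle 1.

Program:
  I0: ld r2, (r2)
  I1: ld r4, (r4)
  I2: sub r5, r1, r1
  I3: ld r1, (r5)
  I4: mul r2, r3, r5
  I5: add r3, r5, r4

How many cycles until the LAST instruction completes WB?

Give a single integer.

I0 ld r2 <- r2: IF@1 ID@2 stall=0 (-) EX@3 MEM@4 WB@5
I1 ld r4 <- r4: IF@2 ID@3 stall=0 (-) EX@4 MEM@5 WB@6
I2 sub r5 <- r1,r1: IF@3 ID@4 stall=0 (-) EX@5 MEM@6 WB@7
I3 ld r1 <- r5: IF@4 ID@5 stall=2 (RAW on I2.r5 (WB@7)) EX@8 MEM@9 WB@10
I4 mul r2 <- r3,r5: IF@5 ID@8 stall=0 (-) EX@9 MEM@10 WB@11
I5 add r3 <- r5,r4: IF@8 ID@9 stall=0 (-) EX@10 MEM@11 WB@12

Answer: 12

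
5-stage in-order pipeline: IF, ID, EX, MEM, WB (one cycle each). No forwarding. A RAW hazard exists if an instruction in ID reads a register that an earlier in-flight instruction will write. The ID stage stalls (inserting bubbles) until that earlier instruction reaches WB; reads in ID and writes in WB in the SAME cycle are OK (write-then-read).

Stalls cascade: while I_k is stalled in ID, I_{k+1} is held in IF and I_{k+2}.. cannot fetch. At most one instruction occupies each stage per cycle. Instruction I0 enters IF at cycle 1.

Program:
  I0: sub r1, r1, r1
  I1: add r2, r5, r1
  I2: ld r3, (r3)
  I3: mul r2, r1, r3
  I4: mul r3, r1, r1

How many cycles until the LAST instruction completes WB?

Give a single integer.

Answer: 13

Derivation:
I0 sub r1 <- r1,r1: IF@1 ID@2 stall=0 (-) EX@3 MEM@4 WB@5
I1 add r2 <- r5,r1: IF@2 ID@3 stall=2 (RAW on I0.r1 (WB@5)) EX@6 MEM@7 WB@8
I2 ld r3 <- r3: IF@3 ID@6 stall=0 (-) EX@7 MEM@8 WB@9
I3 mul r2 <- r1,r3: IF@6 ID@7 stall=2 (RAW on I2.r3 (WB@9)) EX@10 MEM@11 WB@12
I4 mul r3 <- r1,r1: IF@7 ID@10 stall=0 (-) EX@11 MEM@12 WB@13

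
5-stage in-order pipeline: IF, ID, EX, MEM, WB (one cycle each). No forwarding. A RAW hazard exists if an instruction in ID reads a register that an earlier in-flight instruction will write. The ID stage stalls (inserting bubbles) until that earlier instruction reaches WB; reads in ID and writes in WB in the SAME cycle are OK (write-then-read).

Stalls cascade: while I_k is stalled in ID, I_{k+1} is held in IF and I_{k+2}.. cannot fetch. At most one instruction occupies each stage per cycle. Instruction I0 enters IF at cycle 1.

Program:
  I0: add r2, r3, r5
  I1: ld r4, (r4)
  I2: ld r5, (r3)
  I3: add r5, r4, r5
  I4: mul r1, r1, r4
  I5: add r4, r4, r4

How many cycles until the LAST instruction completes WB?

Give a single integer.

I0 add r2 <- r3,r5: IF@1 ID@2 stall=0 (-) EX@3 MEM@4 WB@5
I1 ld r4 <- r4: IF@2 ID@3 stall=0 (-) EX@4 MEM@5 WB@6
I2 ld r5 <- r3: IF@3 ID@4 stall=0 (-) EX@5 MEM@6 WB@7
I3 add r5 <- r4,r5: IF@4 ID@5 stall=2 (RAW on I2.r5 (WB@7)) EX@8 MEM@9 WB@10
I4 mul r1 <- r1,r4: IF@5 ID@8 stall=0 (-) EX@9 MEM@10 WB@11
I5 add r4 <- r4,r4: IF@8 ID@9 stall=0 (-) EX@10 MEM@11 WB@12

Answer: 12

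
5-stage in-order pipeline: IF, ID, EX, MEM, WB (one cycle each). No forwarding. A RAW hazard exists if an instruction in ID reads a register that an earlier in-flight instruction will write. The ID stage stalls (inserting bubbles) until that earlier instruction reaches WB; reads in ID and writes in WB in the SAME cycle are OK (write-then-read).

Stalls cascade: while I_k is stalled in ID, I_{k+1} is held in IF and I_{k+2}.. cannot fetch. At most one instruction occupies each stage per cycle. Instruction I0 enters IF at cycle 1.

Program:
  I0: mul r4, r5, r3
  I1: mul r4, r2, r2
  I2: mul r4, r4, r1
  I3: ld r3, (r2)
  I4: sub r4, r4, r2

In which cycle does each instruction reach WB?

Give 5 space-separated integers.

Answer: 5 6 9 10 12

Derivation:
I0 mul r4 <- r5,r3: IF@1 ID@2 stall=0 (-) EX@3 MEM@4 WB@5
I1 mul r4 <- r2,r2: IF@2 ID@3 stall=0 (-) EX@4 MEM@5 WB@6
I2 mul r4 <- r4,r1: IF@3 ID@4 stall=2 (RAW on I1.r4 (WB@6)) EX@7 MEM@8 WB@9
I3 ld r3 <- r2: IF@4 ID@7 stall=0 (-) EX@8 MEM@9 WB@10
I4 sub r4 <- r4,r2: IF@7 ID@8 stall=1 (RAW on I2.r4 (WB@9)) EX@10 MEM@11 WB@12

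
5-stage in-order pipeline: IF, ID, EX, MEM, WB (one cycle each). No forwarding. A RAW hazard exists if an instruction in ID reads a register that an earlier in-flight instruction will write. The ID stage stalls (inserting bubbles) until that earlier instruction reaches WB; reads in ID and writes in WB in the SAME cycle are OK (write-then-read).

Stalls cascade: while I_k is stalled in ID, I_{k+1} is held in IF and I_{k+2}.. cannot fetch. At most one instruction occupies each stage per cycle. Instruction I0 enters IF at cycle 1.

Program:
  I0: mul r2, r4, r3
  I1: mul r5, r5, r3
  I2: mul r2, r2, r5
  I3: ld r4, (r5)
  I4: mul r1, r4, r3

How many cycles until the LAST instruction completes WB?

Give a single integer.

I0 mul r2 <- r4,r3: IF@1 ID@2 stall=0 (-) EX@3 MEM@4 WB@5
I1 mul r5 <- r5,r3: IF@2 ID@3 stall=0 (-) EX@4 MEM@5 WB@6
I2 mul r2 <- r2,r5: IF@3 ID@4 stall=2 (RAW on I1.r5 (WB@6)) EX@7 MEM@8 WB@9
I3 ld r4 <- r5: IF@4 ID@7 stall=0 (-) EX@8 MEM@9 WB@10
I4 mul r1 <- r4,r3: IF@7 ID@8 stall=2 (RAW on I3.r4 (WB@10)) EX@11 MEM@12 WB@13

Answer: 13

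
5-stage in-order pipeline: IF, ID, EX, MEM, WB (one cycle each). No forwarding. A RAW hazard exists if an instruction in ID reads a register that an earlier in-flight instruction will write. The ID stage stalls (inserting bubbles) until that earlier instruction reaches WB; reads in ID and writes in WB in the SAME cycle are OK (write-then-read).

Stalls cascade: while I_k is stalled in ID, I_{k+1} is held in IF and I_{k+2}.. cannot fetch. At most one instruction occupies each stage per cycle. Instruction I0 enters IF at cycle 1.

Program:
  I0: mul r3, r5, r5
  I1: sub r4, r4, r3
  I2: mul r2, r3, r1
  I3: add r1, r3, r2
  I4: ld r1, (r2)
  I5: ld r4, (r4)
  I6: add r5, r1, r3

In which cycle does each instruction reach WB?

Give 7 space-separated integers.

Answer: 5 8 9 12 13 14 16

Derivation:
I0 mul r3 <- r5,r5: IF@1 ID@2 stall=0 (-) EX@3 MEM@4 WB@5
I1 sub r4 <- r4,r3: IF@2 ID@3 stall=2 (RAW on I0.r3 (WB@5)) EX@6 MEM@7 WB@8
I2 mul r2 <- r3,r1: IF@3 ID@6 stall=0 (-) EX@7 MEM@8 WB@9
I3 add r1 <- r3,r2: IF@6 ID@7 stall=2 (RAW on I2.r2 (WB@9)) EX@10 MEM@11 WB@12
I4 ld r1 <- r2: IF@7 ID@10 stall=0 (-) EX@11 MEM@12 WB@13
I5 ld r4 <- r4: IF@10 ID@11 stall=0 (-) EX@12 MEM@13 WB@14
I6 add r5 <- r1,r3: IF@11 ID@12 stall=1 (RAW on I4.r1 (WB@13)) EX@14 MEM@15 WB@16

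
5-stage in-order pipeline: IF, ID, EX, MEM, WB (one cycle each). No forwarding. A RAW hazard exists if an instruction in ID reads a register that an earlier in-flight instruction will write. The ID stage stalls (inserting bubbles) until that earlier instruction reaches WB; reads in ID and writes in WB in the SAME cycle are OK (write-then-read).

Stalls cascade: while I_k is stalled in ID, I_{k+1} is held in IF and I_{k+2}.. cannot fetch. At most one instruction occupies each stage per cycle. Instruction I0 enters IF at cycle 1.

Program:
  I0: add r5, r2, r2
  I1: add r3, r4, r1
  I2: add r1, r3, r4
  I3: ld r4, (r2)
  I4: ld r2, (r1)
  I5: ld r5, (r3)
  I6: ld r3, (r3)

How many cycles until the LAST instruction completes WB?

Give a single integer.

I0 add r5 <- r2,r2: IF@1 ID@2 stall=0 (-) EX@3 MEM@4 WB@5
I1 add r3 <- r4,r1: IF@2 ID@3 stall=0 (-) EX@4 MEM@5 WB@6
I2 add r1 <- r3,r4: IF@3 ID@4 stall=2 (RAW on I1.r3 (WB@6)) EX@7 MEM@8 WB@9
I3 ld r4 <- r2: IF@4 ID@7 stall=0 (-) EX@8 MEM@9 WB@10
I4 ld r2 <- r1: IF@7 ID@8 stall=1 (RAW on I2.r1 (WB@9)) EX@10 MEM@11 WB@12
I5 ld r5 <- r3: IF@8 ID@10 stall=0 (-) EX@11 MEM@12 WB@13
I6 ld r3 <- r3: IF@10 ID@11 stall=0 (-) EX@12 MEM@13 WB@14

Answer: 14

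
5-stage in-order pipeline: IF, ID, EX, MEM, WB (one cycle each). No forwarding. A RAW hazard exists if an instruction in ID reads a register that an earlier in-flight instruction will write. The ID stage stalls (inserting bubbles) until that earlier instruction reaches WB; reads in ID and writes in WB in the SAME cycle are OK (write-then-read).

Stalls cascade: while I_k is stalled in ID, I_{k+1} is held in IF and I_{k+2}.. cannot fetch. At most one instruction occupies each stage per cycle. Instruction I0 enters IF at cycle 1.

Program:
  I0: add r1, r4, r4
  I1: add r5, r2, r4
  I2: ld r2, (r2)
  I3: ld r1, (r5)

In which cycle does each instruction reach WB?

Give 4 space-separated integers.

I0 add r1 <- r4,r4: IF@1 ID@2 stall=0 (-) EX@3 MEM@4 WB@5
I1 add r5 <- r2,r4: IF@2 ID@3 stall=0 (-) EX@4 MEM@5 WB@6
I2 ld r2 <- r2: IF@3 ID@4 stall=0 (-) EX@5 MEM@6 WB@7
I3 ld r1 <- r5: IF@4 ID@5 stall=1 (RAW on I1.r5 (WB@6)) EX@7 MEM@8 WB@9

Answer: 5 6 7 9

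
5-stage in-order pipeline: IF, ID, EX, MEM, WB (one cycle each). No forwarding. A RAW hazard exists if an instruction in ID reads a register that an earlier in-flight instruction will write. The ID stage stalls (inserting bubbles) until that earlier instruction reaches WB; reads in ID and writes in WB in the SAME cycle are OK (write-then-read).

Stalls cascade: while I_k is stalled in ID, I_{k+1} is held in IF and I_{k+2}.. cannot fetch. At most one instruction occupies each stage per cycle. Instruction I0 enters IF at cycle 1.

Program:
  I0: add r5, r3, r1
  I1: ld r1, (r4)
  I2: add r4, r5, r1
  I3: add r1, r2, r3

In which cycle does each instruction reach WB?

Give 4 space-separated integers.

Answer: 5 6 9 10

Derivation:
I0 add r5 <- r3,r1: IF@1 ID@2 stall=0 (-) EX@3 MEM@4 WB@5
I1 ld r1 <- r4: IF@2 ID@3 stall=0 (-) EX@4 MEM@5 WB@6
I2 add r4 <- r5,r1: IF@3 ID@4 stall=2 (RAW on I1.r1 (WB@6)) EX@7 MEM@8 WB@9
I3 add r1 <- r2,r3: IF@4 ID@7 stall=0 (-) EX@8 MEM@9 WB@10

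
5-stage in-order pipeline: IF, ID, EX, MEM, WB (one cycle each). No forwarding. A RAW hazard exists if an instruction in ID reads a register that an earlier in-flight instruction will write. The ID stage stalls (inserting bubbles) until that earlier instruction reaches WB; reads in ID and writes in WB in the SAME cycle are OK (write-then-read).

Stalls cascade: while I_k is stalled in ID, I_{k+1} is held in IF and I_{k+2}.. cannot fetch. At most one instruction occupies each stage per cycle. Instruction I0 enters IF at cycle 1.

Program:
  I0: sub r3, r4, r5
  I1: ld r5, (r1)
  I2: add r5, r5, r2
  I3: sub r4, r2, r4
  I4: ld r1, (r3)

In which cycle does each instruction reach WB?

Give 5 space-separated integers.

Answer: 5 6 9 10 11

Derivation:
I0 sub r3 <- r4,r5: IF@1 ID@2 stall=0 (-) EX@3 MEM@4 WB@5
I1 ld r5 <- r1: IF@2 ID@3 stall=0 (-) EX@4 MEM@5 WB@6
I2 add r5 <- r5,r2: IF@3 ID@4 stall=2 (RAW on I1.r5 (WB@6)) EX@7 MEM@8 WB@9
I3 sub r4 <- r2,r4: IF@4 ID@7 stall=0 (-) EX@8 MEM@9 WB@10
I4 ld r1 <- r3: IF@7 ID@8 stall=0 (-) EX@9 MEM@10 WB@11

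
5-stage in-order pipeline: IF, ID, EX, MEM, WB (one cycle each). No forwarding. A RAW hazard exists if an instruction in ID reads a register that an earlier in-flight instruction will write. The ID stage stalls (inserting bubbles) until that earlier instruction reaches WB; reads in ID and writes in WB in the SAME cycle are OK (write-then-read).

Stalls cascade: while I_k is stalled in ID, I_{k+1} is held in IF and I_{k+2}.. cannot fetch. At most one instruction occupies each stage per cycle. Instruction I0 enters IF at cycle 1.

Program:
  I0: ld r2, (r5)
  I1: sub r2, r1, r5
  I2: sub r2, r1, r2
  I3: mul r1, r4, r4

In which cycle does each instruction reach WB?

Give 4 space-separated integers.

Answer: 5 6 9 10

Derivation:
I0 ld r2 <- r5: IF@1 ID@2 stall=0 (-) EX@3 MEM@4 WB@5
I1 sub r2 <- r1,r5: IF@2 ID@3 stall=0 (-) EX@4 MEM@5 WB@6
I2 sub r2 <- r1,r2: IF@3 ID@4 stall=2 (RAW on I1.r2 (WB@6)) EX@7 MEM@8 WB@9
I3 mul r1 <- r4,r4: IF@4 ID@7 stall=0 (-) EX@8 MEM@9 WB@10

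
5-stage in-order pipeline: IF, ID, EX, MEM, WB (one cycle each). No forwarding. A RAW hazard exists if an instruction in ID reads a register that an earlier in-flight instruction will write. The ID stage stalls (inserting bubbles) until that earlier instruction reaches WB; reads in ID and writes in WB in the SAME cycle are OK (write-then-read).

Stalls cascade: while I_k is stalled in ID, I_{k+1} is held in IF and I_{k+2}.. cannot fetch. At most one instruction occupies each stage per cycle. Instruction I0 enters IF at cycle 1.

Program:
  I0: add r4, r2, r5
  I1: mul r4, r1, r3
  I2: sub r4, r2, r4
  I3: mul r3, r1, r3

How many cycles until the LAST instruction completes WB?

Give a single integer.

Answer: 10

Derivation:
I0 add r4 <- r2,r5: IF@1 ID@2 stall=0 (-) EX@3 MEM@4 WB@5
I1 mul r4 <- r1,r3: IF@2 ID@3 stall=0 (-) EX@4 MEM@5 WB@6
I2 sub r4 <- r2,r4: IF@3 ID@4 stall=2 (RAW on I1.r4 (WB@6)) EX@7 MEM@8 WB@9
I3 mul r3 <- r1,r3: IF@4 ID@7 stall=0 (-) EX@8 MEM@9 WB@10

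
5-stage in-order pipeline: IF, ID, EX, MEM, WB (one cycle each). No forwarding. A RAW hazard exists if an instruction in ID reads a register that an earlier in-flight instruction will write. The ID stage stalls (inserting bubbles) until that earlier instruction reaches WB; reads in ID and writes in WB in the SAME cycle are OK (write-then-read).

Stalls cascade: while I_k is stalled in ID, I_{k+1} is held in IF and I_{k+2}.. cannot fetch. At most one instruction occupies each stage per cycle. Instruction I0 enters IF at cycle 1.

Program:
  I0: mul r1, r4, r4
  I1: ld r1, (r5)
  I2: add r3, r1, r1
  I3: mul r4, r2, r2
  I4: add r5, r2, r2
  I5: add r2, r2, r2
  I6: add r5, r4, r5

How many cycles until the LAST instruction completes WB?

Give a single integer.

I0 mul r1 <- r4,r4: IF@1 ID@2 stall=0 (-) EX@3 MEM@4 WB@5
I1 ld r1 <- r5: IF@2 ID@3 stall=0 (-) EX@4 MEM@5 WB@6
I2 add r3 <- r1,r1: IF@3 ID@4 stall=2 (RAW on I1.r1 (WB@6)) EX@7 MEM@8 WB@9
I3 mul r4 <- r2,r2: IF@4 ID@7 stall=0 (-) EX@8 MEM@9 WB@10
I4 add r5 <- r2,r2: IF@7 ID@8 stall=0 (-) EX@9 MEM@10 WB@11
I5 add r2 <- r2,r2: IF@8 ID@9 stall=0 (-) EX@10 MEM@11 WB@12
I6 add r5 <- r4,r5: IF@9 ID@10 stall=1 (RAW on I4.r5 (WB@11)) EX@12 MEM@13 WB@14

Answer: 14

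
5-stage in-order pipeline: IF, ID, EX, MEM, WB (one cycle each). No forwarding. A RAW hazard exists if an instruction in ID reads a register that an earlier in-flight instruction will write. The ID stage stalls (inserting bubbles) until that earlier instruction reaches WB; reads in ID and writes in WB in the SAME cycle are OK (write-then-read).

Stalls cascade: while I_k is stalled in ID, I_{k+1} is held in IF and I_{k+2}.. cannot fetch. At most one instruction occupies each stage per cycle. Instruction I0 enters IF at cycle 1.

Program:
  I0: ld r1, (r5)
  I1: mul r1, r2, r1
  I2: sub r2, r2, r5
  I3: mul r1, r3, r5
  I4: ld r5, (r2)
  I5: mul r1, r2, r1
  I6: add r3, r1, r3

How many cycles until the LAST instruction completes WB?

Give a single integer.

I0 ld r1 <- r5: IF@1 ID@2 stall=0 (-) EX@3 MEM@4 WB@5
I1 mul r1 <- r2,r1: IF@2 ID@3 stall=2 (RAW on I0.r1 (WB@5)) EX@6 MEM@7 WB@8
I2 sub r2 <- r2,r5: IF@3 ID@6 stall=0 (-) EX@7 MEM@8 WB@9
I3 mul r1 <- r3,r5: IF@6 ID@7 stall=0 (-) EX@8 MEM@9 WB@10
I4 ld r5 <- r2: IF@7 ID@8 stall=1 (RAW on I2.r2 (WB@9)) EX@10 MEM@11 WB@12
I5 mul r1 <- r2,r1: IF@8 ID@10 stall=0 (-) EX@11 MEM@12 WB@13
I6 add r3 <- r1,r3: IF@10 ID@11 stall=2 (RAW on I5.r1 (WB@13)) EX@14 MEM@15 WB@16

Answer: 16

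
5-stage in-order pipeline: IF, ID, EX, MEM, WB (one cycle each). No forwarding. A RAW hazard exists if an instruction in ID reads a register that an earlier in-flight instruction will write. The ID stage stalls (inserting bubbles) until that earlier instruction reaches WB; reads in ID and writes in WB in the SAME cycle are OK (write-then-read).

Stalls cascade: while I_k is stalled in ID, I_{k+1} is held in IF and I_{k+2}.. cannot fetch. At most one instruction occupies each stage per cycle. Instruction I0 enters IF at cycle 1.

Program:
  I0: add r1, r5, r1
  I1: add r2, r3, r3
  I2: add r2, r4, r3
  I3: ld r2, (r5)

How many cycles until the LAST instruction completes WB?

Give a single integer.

I0 add r1 <- r5,r1: IF@1 ID@2 stall=0 (-) EX@3 MEM@4 WB@5
I1 add r2 <- r3,r3: IF@2 ID@3 stall=0 (-) EX@4 MEM@5 WB@6
I2 add r2 <- r4,r3: IF@3 ID@4 stall=0 (-) EX@5 MEM@6 WB@7
I3 ld r2 <- r5: IF@4 ID@5 stall=0 (-) EX@6 MEM@7 WB@8

Answer: 8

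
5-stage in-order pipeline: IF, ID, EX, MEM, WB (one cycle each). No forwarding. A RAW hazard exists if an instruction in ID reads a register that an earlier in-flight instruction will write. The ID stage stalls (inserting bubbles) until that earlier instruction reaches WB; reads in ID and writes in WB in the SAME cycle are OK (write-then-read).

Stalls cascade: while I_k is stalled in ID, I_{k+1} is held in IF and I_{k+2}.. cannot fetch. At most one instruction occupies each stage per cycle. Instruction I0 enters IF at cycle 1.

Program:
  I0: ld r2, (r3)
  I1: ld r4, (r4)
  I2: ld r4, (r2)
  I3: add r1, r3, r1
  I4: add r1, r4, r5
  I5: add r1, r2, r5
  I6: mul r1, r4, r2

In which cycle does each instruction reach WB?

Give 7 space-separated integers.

Answer: 5 6 8 9 11 12 13

Derivation:
I0 ld r2 <- r3: IF@1 ID@2 stall=0 (-) EX@3 MEM@4 WB@5
I1 ld r4 <- r4: IF@2 ID@3 stall=0 (-) EX@4 MEM@5 WB@6
I2 ld r4 <- r2: IF@3 ID@4 stall=1 (RAW on I0.r2 (WB@5)) EX@6 MEM@7 WB@8
I3 add r1 <- r3,r1: IF@4 ID@6 stall=0 (-) EX@7 MEM@8 WB@9
I4 add r1 <- r4,r5: IF@6 ID@7 stall=1 (RAW on I2.r4 (WB@8)) EX@9 MEM@10 WB@11
I5 add r1 <- r2,r5: IF@7 ID@9 stall=0 (-) EX@10 MEM@11 WB@12
I6 mul r1 <- r4,r2: IF@9 ID@10 stall=0 (-) EX@11 MEM@12 WB@13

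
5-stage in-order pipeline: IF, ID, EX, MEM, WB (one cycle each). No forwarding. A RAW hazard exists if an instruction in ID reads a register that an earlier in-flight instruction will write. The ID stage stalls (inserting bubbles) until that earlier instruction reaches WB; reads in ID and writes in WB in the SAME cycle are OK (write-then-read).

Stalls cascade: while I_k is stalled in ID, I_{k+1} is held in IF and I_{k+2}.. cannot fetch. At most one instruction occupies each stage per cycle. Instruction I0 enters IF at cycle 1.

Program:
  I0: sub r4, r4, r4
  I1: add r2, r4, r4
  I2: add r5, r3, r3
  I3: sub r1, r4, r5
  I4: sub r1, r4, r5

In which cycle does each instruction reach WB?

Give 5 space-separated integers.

Answer: 5 8 9 12 13

Derivation:
I0 sub r4 <- r4,r4: IF@1 ID@2 stall=0 (-) EX@3 MEM@4 WB@5
I1 add r2 <- r4,r4: IF@2 ID@3 stall=2 (RAW on I0.r4 (WB@5)) EX@6 MEM@7 WB@8
I2 add r5 <- r3,r3: IF@3 ID@6 stall=0 (-) EX@7 MEM@8 WB@9
I3 sub r1 <- r4,r5: IF@6 ID@7 stall=2 (RAW on I2.r5 (WB@9)) EX@10 MEM@11 WB@12
I4 sub r1 <- r4,r5: IF@7 ID@10 stall=0 (-) EX@11 MEM@12 WB@13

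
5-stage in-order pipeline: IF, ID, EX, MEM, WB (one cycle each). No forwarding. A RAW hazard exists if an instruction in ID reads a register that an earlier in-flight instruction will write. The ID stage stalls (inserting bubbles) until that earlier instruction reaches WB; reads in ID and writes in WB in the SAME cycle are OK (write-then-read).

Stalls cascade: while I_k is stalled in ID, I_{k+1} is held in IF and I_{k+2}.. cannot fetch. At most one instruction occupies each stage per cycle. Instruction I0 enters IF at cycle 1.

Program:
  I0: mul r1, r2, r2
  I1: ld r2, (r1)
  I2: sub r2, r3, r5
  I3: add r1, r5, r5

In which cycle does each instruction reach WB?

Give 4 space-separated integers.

Answer: 5 8 9 10

Derivation:
I0 mul r1 <- r2,r2: IF@1 ID@2 stall=0 (-) EX@3 MEM@4 WB@5
I1 ld r2 <- r1: IF@2 ID@3 stall=2 (RAW on I0.r1 (WB@5)) EX@6 MEM@7 WB@8
I2 sub r2 <- r3,r5: IF@3 ID@6 stall=0 (-) EX@7 MEM@8 WB@9
I3 add r1 <- r5,r5: IF@6 ID@7 stall=0 (-) EX@8 MEM@9 WB@10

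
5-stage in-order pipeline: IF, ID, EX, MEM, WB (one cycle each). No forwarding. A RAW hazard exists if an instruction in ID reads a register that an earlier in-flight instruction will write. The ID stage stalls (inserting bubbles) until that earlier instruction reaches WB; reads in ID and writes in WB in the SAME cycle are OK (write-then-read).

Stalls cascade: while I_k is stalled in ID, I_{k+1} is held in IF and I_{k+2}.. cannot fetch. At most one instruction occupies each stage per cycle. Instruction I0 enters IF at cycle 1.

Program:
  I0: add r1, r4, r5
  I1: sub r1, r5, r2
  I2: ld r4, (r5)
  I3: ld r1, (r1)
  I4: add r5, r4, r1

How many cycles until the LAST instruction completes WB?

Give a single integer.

Answer: 12

Derivation:
I0 add r1 <- r4,r5: IF@1 ID@2 stall=0 (-) EX@3 MEM@4 WB@5
I1 sub r1 <- r5,r2: IF@2 ID@3 stall=0 (-) EX@4 MEM@5 WB@6
I2 ld r4 <- r5: IF@3 ID@4 stall=0 (-) EX@5 MEM@6 WB@7
I3 ld r1 <- r1: IF@4 ID@5 stall=1 (RAW on I1.r1 (WB@6)) EX@7 MEM@8 WB@9
I4 add r5 <- r4,r1: IF@5 ID@7 stall=2 (RAW on I3.r1 (WB@9)) EX@10 MEM@11 WB@12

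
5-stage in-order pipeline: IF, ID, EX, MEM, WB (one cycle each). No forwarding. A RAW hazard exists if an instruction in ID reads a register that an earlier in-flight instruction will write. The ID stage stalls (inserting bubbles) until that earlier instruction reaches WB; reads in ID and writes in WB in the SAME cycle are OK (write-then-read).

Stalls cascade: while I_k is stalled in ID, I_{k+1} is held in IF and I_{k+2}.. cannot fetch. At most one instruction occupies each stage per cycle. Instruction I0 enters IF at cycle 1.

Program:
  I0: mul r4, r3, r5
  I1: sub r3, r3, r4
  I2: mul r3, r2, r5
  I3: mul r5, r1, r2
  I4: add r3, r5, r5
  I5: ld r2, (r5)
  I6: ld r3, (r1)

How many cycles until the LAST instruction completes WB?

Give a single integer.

I0 mul r4 <- r3,r5: IF@1 ID@2 stall=0 (-) EX@3 MEM@4 WB@5
I1 sub r3 <- r3,r4: IF@2 ID@3 stall=2 (RAW on I0.r4 (WB@5)) EX@6 MEM@7 WB@8
I2 mul r3 <- r2,r5: IF@3 ID@6 stall=0 (-) EX@7 MEM@8 WB@9
I3 mul r5 <- r1,r2: IF@6 ID@7 stall=0 (-) EX@8 MEM@9 WB@10
I4 add r3 <- r5,r5: IF@7 ID@8 stall=2 (RAW on I3.r5 (WB@10)) EX@11 MEM@12 WB@13
I5 ld r2 <- r5: IF@8 ID@11 stall=0 (-) EX@12 MEM@13 WB@14
I6 ld r3 <- r1: IF@11 ID@12 stall=0 (-) EX@13 MEM@14 WB@15

Answer: 15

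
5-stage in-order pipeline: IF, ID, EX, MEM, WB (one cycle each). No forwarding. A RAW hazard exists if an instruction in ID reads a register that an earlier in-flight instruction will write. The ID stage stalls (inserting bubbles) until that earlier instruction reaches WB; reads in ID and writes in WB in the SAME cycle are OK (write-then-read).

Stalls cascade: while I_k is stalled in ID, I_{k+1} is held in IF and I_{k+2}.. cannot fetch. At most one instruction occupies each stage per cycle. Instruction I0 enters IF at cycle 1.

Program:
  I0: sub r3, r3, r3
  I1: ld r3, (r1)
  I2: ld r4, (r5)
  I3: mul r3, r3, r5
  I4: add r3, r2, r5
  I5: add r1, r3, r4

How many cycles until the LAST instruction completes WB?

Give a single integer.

Answer: 13

Derivation:
I0 sub r3 <- r3,r3: IF@1 ID@2 stall=0 (-) EX@3 MEM@4 WB@5
I1 ld r3 <- r1: IF@2 ID@3 stall=0 (-) EX@4 MEM@5 WB@6
I2 ld r4 <- r5: IF@3 ID@4 stall=0 (-) EX@5 MEM@6 WB@7
I3 mul r3 <- r3,r5: IF@4 ID@5 stall=1 (RAW on I1.r3 (WB@6)) EX@7 MEM@8 WB@9
I4 add r3 <- r2,r5: IF@5 ID@7 stall=0 (-) EX@8 MEM@9 WB@10
I5 add r1 <- r3,r4: IF@7 ID@8 stall=2 (RAW on I4.r3 (WB@10)) EX@11 MEM@12 WB@13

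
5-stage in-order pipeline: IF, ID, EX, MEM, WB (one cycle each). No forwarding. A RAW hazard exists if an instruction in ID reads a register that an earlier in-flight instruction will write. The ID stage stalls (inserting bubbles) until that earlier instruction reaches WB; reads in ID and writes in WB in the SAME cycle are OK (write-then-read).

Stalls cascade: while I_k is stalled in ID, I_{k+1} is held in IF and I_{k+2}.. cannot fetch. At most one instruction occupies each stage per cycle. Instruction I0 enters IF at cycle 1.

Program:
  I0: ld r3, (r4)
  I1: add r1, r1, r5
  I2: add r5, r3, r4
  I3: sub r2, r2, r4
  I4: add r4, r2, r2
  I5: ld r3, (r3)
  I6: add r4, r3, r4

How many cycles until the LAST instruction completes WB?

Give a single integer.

Answer: 16

Derivation:
I0 ld r3 <- r4: IF@1 ID@2 stall=0 (-) EX@3 MEM@4 WB@5
I1 add r1 <- r1,r5: IF@2 ID@3 stall=0 (-) EX@4 MEM@5 WB@6
I2 add r5 <- r3,r4: IF@3 ID@4 stall=1 (RAW on I0.r3 (WB@5)) EX@6 MEM@7 WB@8
I3 sub r2 <- r2,r4: IF@4 ID@6 stall=0 (-) EX@7 MEM@8 WB@9
I4 add r4 <- r2,r2: IF@6 ID@7 stall=2 (RAW on I3.r2 (WB@9)) EX@10 MEM@11 WB@12
I5 ld r3 <- r3: IF@7 ID@10 stall=0 (-) EX@11 MEM@12 WB@13
I6 add r4 <- r3,r4: IF@10 ID@11 stall=2 (RAW on I5.r3 (WB@13)) EX@14 MEM@15 WB@16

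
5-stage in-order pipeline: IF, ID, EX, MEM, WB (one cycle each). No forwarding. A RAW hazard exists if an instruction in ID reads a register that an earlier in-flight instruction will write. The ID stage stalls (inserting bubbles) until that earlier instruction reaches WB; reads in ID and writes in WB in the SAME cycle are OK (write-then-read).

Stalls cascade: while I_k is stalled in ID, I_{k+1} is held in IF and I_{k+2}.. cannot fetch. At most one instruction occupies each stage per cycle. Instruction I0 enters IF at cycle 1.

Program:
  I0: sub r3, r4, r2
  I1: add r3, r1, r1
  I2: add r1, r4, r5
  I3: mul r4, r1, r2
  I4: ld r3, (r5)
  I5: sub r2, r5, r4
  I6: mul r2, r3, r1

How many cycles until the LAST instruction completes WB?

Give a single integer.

I0 sub r3 <- r4,r2: IF@1 ID@2 stall=0 (-) EX@3 MEM@4 WB@5
I1 add r3 <- r1,r1: IF@2 ID@3 stall=0 (-) EX@4 MEM@5 WB@6
I2 add r1 <- r4,r5: IF@3 ID@4 stall=0 (-) EX@5 MEM@6 WB@7
I3 mul r4 <- r1,r2: IF@4 ID@5 stall=2 (RAW on I2.r1 (WB@7)) EX@8 MEM@9 WB@10
I4 ld r3 <- r5: IF@5 ID@8 stall=0 (-) EX@9 MEM@10 WB@11
I5 sub r2 <- r5,r4: IF@8 ID@9 stall=1 (RAW on I3.r4 (WB@10)) EX@11 MEM@12 WB@13
I6 mul r2 <- r3,r1: IF@9 ID@11 stall=0 (-) EX@12 MEM@13 WB@14

Answer: 14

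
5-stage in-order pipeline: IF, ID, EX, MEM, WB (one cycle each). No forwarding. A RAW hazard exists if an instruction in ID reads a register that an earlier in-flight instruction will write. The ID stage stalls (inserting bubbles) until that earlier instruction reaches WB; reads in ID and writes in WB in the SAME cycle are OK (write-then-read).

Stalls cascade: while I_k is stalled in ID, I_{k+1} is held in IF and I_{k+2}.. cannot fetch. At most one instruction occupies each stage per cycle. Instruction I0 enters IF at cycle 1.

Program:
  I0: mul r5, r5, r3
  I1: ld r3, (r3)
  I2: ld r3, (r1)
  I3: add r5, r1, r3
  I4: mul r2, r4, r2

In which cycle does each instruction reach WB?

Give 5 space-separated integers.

I0 mul r5 <- r5,r3: IF@1 ID@2 stall=0 (-) EX@3 MEM@4 WB@5
I1 ld r3 <- r3: IF@2 ID@3 stall=0 (-) EX@4 MEM@5 WB@6
I2 ld r3 <- r1: IF@3 ID@4 stall=0 (-) EX@5 MEM@6 WB@7
I3 add r5 <- r1,r3: IF@4 ID@5 stall=2 (RAW on I2.r3 (WB@7)) EX@8 MEM@9 WB@10
I4 mul r2 <- r4,r2: IF@5 ID@8 stall=0 (-) EX@9 MEM@10 WB@11

Answer: 5 6 7 10 11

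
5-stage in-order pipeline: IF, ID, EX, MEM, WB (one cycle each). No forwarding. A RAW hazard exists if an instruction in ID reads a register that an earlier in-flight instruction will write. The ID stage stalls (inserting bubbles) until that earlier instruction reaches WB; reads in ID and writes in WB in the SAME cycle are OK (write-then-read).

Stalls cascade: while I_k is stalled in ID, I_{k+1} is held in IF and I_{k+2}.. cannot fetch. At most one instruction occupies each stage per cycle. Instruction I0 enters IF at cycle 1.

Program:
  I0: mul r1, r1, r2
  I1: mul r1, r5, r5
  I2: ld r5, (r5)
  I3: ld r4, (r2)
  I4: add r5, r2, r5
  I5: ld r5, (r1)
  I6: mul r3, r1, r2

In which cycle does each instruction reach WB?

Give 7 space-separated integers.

I0 mul r1 <- r1,r2: IF@1 ID@2 stall=0 (-) EX@3 MEM@4 WB@5
I1 mul r1 <- r5,r5: IF@2 ID@3 stall=0 (-) EX@4 MEM@5 WB@6
I2 ld r5 <- r5: IF@3 ID@4 stall=0 (-) EX@5 MEM@6 WB@7
I3 ld r4 <- r2: IF@4 ID@5 stall=0 (-) EX@6 MEM@7 WB@8
I4 add r5 <- r2,r5: IF@5 ID@6 stall=1 (RAW on I2.r5 (WB@7)) EX@8 MEM@9 WB@10
I5 ld r5 <- r1: IF@6 ID@8 stall=0 (-) EX@9 MEM@10 WB@11
I6 mul r3 <- r1,r2: IF@8 ID@9 stall=0 (-) EX@10 MEM@11 WB@12

Answer: 5 6 7 8 10 11 12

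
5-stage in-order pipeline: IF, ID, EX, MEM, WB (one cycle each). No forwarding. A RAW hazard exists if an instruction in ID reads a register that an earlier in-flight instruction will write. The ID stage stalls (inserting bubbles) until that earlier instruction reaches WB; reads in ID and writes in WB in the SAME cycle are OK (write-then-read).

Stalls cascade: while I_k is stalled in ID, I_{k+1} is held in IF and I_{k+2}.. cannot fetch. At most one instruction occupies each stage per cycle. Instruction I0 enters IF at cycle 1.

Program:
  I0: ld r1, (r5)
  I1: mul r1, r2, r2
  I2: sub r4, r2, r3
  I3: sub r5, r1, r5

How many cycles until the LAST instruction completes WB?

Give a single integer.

Answer: 9

Derivation:
I0 ld r1 <- r5: IF@1 ID@2 stall=0 (-) EX@3 MEM@4 WB@5
I1 mul r1 <- r2,r2: IF@2 ID@3 stall=0 (-) EX@4 MEM@5 WB@6
I2 sub r4 <- r2,r3: IF@3 ID@4 stall=0 (-) EX@5 MEM@6 WB@7
I3 sub r5 <- r1,r5: IF@4 ID@5 stall=1 (RAW on I1.r1 (WB@6)) EX@7 MEM@8 WB@9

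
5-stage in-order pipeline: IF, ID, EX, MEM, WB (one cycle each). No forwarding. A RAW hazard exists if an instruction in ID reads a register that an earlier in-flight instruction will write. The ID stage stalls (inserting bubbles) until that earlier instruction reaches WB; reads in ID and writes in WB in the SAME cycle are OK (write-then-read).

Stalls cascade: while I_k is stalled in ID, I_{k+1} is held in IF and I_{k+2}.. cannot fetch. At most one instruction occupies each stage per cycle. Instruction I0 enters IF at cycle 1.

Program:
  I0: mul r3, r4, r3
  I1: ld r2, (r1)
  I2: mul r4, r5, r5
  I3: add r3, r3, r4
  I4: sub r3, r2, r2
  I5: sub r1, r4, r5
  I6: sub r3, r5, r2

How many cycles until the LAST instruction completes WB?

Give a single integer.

Answer: 13

Derivation:
I0 mul r3 <- r4,r3: IF@1 ID@2 stall=0 (-) EX@3 MEM@4 WB@5
I1 ld r2 <- r1: IF@2 ID@3 stall=0 (-) EX@4 MEM@5 WB@6
I2 mul r4 <- r5,r5: IF@3 ID@4 stall=0 (-) EX@5 MEM@6 WB@7
I3 add r3 <- r3,r4: IF@4 ID@5 stall=2 (RAW on I2.r4 (WB@7)) EX@8 MEM@9 WB@10
I4 sub r3 <- r2,r2: IF@5 ID@8 stall=0 (-) EX@9 MEM@10 WB@11
I5 sub r1 <- r4,r5: IF@8 ID@9 stall=0 (-) EX@10 MEM@11 WB@12
I6 sub r3 <- r5,r2: IF@9 ID@10 stall=0 (-) EX@11 MEM@12 WB@13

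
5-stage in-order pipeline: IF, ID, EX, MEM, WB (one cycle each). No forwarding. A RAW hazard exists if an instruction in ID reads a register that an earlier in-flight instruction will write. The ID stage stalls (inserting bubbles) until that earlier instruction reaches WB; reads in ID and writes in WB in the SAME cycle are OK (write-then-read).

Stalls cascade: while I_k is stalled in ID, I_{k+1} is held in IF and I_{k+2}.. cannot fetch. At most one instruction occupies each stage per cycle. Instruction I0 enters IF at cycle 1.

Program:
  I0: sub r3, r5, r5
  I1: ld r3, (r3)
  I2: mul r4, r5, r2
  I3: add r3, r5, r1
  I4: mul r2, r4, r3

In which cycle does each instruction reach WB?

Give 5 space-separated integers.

I0 sub r3 <- r5,r5: IF@1 ID@2 stall=0 (-) EX@3 MEM@4 WB@5
I1 ld r3 <- r3: IF@2 ID@3 stall=2 (RAW on I0.r3 (WB@5)) EX@6 MEM@7 WB@8
I2 mul r4 <- r5,r2: IF@3 ID@6 stall=0 (-) EX@7 MEM@8 WB@9
I3 add r3 <- r5,r1: IF@6 ID@7 stall=0 (-) EX@8 MEM@9 WB@10
I4 mul r2 <- r4,r3: IF@7 ID@8 stall=2 (RAW on I3.r3 (WB@10)) EX@11 MEM@12 WB@13

Answer: 5 8 9 10 13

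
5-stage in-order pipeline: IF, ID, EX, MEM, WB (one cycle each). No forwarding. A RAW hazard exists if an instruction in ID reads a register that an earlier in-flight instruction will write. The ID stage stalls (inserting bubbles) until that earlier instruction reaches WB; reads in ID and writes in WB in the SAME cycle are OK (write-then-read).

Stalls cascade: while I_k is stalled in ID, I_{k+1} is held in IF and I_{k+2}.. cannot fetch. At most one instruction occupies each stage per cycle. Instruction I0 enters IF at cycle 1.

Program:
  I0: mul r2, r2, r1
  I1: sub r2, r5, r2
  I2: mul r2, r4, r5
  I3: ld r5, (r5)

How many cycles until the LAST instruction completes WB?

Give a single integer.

I0 mul r2 <- r2,r1: IF@1 ID@2 stall=0 (-) EX@3 MEM@4 WB@5
I1 sub r2 <- r5,r2: IF@2 ID@3 stall=2 (RAW on I0.r2 (WB@5)) EX@6 MEM@7 WB@8
I2 mul r2 <- r4,r5: IF@3 ID@6 stall=0 (-) EX@7 MEM@8 WB@9
I3 ld r5 <- r5: IF@6 ID@7 stall=0 (-) EX@8 MEM@9 WB@10

Answer: 10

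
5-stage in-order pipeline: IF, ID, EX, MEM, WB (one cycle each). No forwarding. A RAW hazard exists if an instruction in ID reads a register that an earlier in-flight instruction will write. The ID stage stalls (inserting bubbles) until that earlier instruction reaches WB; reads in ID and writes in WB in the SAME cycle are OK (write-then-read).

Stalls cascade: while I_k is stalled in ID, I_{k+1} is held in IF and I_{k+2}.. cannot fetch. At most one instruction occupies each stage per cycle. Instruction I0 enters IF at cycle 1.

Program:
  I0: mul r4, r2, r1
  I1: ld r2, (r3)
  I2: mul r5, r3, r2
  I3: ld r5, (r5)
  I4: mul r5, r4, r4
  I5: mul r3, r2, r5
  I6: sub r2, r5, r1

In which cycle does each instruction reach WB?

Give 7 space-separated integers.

Answer: 5 6 9 12 13 16 17

Derivation:
I0 mul r4 <- r2,r1: IF@1 ID@2 stall=0 (-) EX@3 MEM@4 WB@5
I1 ld r2 <- r3: IF@2 ID@3 stall=0 (-) EX@4 MEM@5 WB@6
I2 mul r5 <- r3,r2: IF@3 ID@4 stall=2 (RAW on I1.r2 (WB@6)) EX@7 MEM@8 WB@9
I3 ld r5 <- r5: IF@4 ID@7 stall=2 (RAW on I2.r5 (WB@9)) EX@10 MEM@11 WB@12
I4 mul r5 <- r4,r4: IF@7 ID@10 stall=0 (-) EX@11 MEM@12 WB@13
I5 mul r3 <- r2,r5: IF@10 ID@11 stall=2 (RAW on I4.r5 (WB@13)) EX@14 MEM@15 WB@16
I6 sub r2 <- r5,r1: IF@11 ID@14 stall=0 (-) EX@15 MEM@16 WB@17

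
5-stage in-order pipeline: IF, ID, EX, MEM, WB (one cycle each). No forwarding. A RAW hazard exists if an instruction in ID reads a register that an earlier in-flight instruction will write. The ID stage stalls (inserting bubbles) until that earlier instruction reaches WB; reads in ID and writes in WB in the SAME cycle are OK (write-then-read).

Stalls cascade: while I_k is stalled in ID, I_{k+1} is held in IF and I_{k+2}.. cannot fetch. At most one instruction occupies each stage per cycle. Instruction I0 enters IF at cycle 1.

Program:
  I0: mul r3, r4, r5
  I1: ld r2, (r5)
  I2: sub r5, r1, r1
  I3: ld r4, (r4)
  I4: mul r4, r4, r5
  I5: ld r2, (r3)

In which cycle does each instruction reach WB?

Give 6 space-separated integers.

Answer: 5 6 7 8 11 12

Derivation:
I0 mul r3 <- r4,r5: IF@1 ID@2 stall=0 (-) EX@3 MEM@4 WB@5
I1 ld r2 <- r5: IF@2 ID@3 stall=0 (-) EX@4 MEM@5 WB@6
I2 sub r5 <- r1,r1: IF@3 ID@4 stall=0 (-) EX@5 MEM@6 WB@7
I3 ld r4 <- r4: IF@4 ID@5 stall=0 (-) EX@6 MEM@7 WB@8
I4 mul r4 <- r4,r5: IF@5 ID@6 stall=2 (RAW on I3.r4 (WB@8)) EX@9 MEM@10 WB@11
I5 ld r2 <- r3: IF@6 ID@9 stall=0 (-) EX@10 MEM@11 WB@12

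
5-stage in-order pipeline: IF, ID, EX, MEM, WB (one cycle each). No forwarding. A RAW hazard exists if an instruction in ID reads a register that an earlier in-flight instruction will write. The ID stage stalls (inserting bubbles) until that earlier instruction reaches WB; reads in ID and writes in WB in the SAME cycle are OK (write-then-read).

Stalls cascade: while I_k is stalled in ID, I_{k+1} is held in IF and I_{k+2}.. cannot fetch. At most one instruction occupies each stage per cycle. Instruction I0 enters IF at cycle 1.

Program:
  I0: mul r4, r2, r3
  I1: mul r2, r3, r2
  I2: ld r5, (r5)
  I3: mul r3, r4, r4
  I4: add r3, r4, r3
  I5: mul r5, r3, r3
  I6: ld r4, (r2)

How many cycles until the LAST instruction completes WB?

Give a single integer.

Answer: 15

Derivation:
I0 mul r4 <- r2,r3: IF@1 ID@2 stall=0 (-) EX@3 MEM@4 WB@5
I1 mul r2 <- r3,r2: IF@2 ID@3 stall=0 (-) EX@4 MEM@5 WB@6
I2 ld r5 <- r5: IF@3 ID@4 stall=0 (-) EX@5 MEM@6 WB@7
I3 mul r3 <- r4,r4: IF@4 ID@5 stall=0 (-) EX@6 MEM@7 WB@8
I4 add r3 <- r4,r3: IF@5 ID@6 stall=2 (RAW on I3.r3 (WB@8)) EX@9 MEM@10 WB@11
I5 mul r5 <- r3,r3: IF@6 ID@9 stall=2 (RAW on I4.r3 (WB@11)) EX@12 MEM@13 WB@14
I6 ld r4 <- r2: IF@9 ID@12 stall=0 (-) EX@13 MEM@14 WB@15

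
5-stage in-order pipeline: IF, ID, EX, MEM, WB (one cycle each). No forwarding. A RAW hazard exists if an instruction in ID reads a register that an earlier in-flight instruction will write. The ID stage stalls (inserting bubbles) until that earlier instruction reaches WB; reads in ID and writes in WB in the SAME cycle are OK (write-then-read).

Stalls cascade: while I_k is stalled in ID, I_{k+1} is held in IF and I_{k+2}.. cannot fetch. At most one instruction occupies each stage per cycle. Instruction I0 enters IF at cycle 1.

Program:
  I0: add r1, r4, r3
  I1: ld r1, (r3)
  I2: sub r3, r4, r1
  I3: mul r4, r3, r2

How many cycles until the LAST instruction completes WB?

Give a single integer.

I0 add r1 <- r4,r3: IF@1 ID@2 stall=0 (-) EX@3 MEM@4 WB@5
I1 ld r1 <- r3: IF@2 ID@3 stall=0 (-) EX@4 MEM@5 WB@6
I2 sub r3 <- r4,r1: IF@3 ID@4 stall=2 (RAW on I1.r1 (WB@6)) EX@7 MEM@8 WB@9
I3 mul r4 <- r3,r2: IF@4 ID@7 stall=2 (RAW on I2.r3 (WB@9)) EX@10 MEM@11 WB@12

Answer: 12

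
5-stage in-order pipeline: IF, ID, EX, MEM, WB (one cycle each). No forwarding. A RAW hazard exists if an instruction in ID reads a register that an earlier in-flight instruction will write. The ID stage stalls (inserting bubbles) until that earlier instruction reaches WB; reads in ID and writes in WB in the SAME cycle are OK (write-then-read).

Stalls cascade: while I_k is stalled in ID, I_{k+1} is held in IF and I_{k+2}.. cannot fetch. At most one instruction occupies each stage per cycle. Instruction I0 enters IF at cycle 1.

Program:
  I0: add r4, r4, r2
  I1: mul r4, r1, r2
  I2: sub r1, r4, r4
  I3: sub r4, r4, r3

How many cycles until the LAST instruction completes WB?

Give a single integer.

Answer: 10

Derivation:
I0 add r4 <- r4,r2: IF@1 ID@2 stall=0 (-) EX@3 MEM@4 WB@5
I1 mul r4 <- r1,r2: IF@2 ID@3 stall=0 (-) EX@4 MEM@5 WB@6
I2 sub r1 <- r4,r4: IF@3 ID@4 stall=2 (RAW on I1.r4 (WB@6)) EX@7 MEM@8 WB@9
I3 sub r4 <- r4,r3: IF@4 ID@7 stall=0 (-) EX@8 MEM@9 WB@10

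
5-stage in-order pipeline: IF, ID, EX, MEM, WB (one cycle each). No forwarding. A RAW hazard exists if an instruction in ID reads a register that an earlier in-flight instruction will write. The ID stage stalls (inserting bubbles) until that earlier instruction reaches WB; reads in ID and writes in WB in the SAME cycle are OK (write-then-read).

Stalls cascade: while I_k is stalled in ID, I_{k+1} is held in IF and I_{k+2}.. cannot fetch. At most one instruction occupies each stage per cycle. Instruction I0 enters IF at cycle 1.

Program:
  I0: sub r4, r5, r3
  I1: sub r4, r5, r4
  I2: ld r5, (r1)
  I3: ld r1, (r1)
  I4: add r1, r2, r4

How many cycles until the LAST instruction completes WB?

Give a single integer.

I0 sub r4 <- r5,r3: IF@1 ID@2 stall=0 (-) EX@3 MEM@4 WB@5
I1 sub r4 <- r5,r4: IF@2 ID@3 stall=2 (RAW on I0.r4 (WB@5)) EX@6 MEM@7 WB@8
I2 ld r5 <- r1: IF@3 ID@6 stall=0 (-) EX@7 MEM@8 WB@9
I3 ld r1 <- r1: IF@6 ID@7 stall=0 (-) EX@8 MEM@9 WB@10
I4 add r1 <- r2,r4: IF@7 ID@8 stall=0 (-) EX@9 MEM@10 WB@11

Answer: 11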